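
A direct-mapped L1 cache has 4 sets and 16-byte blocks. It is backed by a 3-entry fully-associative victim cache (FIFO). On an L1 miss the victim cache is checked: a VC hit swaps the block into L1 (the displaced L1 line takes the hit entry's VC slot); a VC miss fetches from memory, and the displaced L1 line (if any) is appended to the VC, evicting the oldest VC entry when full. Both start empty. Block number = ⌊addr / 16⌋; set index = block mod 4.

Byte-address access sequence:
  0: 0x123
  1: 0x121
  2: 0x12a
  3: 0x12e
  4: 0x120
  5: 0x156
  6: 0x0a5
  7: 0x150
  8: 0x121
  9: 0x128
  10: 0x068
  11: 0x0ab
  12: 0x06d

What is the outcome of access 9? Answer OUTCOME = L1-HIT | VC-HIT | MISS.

#0 0x123→b18/s2 MISS; vc=[]
#1 0x121→b18/s2 L1-HIT; vc=[]
#2 0x12a→b18/s2 L1-HIT; vc=[]
#3 0x12e→b18/s2 L1-HIT; vc=[]
#4 0x120→b18/s2 L1-HIT; vc=[]
#5 0x156→b21/s1 MISS; vc=[]
#6 0xa5→b10/s2 MISS; vc=[18]
#7 0x150→b21/s1 L1-HIT; vc=[18]
#8 0x121→b18/s2 VC-HIT; vc=[10]
#9 0x128→b18/s2 L1-HIT; vc=[10]
#10 0x68→b6/s2 MISS; vc=[10,18]
#11 0xab→b10/s2 VC-HIT; vc=[6,18]
#12 0x6d→b6/s2 VC-HIT; vc=[10,18]

OUTCOME = L1-HIT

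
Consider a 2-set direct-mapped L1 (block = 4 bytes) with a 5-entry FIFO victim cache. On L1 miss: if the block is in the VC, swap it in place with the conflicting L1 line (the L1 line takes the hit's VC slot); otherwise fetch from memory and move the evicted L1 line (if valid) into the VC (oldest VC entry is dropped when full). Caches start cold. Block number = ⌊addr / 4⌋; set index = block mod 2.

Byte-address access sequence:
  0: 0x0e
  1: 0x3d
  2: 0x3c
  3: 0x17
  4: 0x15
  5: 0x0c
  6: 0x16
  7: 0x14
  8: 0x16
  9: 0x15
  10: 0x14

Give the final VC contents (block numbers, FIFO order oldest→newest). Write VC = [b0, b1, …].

  [0] addr=0xe blk=3 s=1: MISS | VC []
  [1] addr=0x3d blk=15 s=1: MISS | VC [3]
  [2] addr=0x3c blk=15 s=1: L1-HIT | VC [3]
  [3] addr=0x17 blk=5 s=1: MISS | VC [3, 15]
  [4] addr=0x15 blk=5 s=1: L1-HIT | VC [3, 15]
  [5] addr=0xc blk=3 s=1: VC-HIT | VC [5, 15]
  [6] addr=0x16 blk=5 s=1: VC-HIT | VC [3, 15]
  [7] addr=0x14 blk=5 s=1: L1-HIT | VC [3, 15]
  [8] addr=0x16 blk=5 s=1: L1-HIT | VC [3, 15]
  [9] addr=0x15 blk=5 s=1: L1-HIT | VC [3, 15]
  [10] addr=0x14 blk=5 s=1: L1-HIT | VC [3, 15]

VC = [3, 15]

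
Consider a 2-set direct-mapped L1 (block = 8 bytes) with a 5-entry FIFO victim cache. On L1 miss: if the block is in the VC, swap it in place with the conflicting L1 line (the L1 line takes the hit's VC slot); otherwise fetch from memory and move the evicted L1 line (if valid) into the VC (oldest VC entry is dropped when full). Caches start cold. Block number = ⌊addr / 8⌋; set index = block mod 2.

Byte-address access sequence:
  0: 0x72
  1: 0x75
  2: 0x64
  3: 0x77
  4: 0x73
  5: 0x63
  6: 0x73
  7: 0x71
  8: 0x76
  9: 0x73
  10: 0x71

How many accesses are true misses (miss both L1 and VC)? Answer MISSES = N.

MISSES = 2

  [0] addr=0x72 blk=14 s=0: MISS | VC []
  [1] addr=0x75 blk=14 s=0: L1-HIT | VC []
  [2] addr=0x64 blk=12 s=0: MISS | VC [14]
  [3] addr=0x77 blk=14 s=0: VC-HIT | VC [12]
  [4] addr=0x73 blk=14 s=0: L1-HIT | VC [12]
  [5] addr=0x63 blk=12 s=0: VC-HIT | VC [14]
  [6] addr=0x73 blk=14 s=0: VC-HIT | VC [12]
  [7] addr=0x71 blk=14 s=0: L1-HIT | VC [12]
  [8] addr=0x76 blk=14 s=0: L1-HIT | VC [12]
  [9] addr=0x73 blk=14 s=0: L1-HIT | VC [12]
  [10] addr=0x71 blk=14 s=0: L1-HIT | VC [12]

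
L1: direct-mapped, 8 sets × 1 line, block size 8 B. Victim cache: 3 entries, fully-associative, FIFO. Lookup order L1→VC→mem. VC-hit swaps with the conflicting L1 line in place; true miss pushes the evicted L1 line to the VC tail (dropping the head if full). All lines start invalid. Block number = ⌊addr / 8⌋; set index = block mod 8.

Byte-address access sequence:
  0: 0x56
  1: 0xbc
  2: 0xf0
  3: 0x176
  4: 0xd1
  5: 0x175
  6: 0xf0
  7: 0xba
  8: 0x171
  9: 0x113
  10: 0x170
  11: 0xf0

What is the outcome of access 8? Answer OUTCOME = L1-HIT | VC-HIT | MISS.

#0 0x56→b10/s2 MISS; vc=[]
#1 0xbc→b23/s7 MISS; vc=[]
#2 0xf0→b30/s6 MISS; vc=[]
#3 0x176→b46/s6 MISS; vc=[30]
#4 0xd1→b26/s2 MISS; vc=[30,10]
#5 0x175→b46/s6 L1-HIT; vc=[30,10]
#6 0xf0→b30/s6 VC-HIT; vc=[46,10]
#7 0xba→b23/s7 L1-HIT; vc=[46,10]
#8 0x171→b46/s6 VC-HIT; vc=[30,10]
#9 0x113→b34/s2 MISS; vc=[30,10,26]
#10 0x170→b46/s6 L1-HIT; vc=[30,10,26]
#11 0xf0→b30/s6 VC-HIT; vc=[46,10,26]

OUTCOME = VC-HIT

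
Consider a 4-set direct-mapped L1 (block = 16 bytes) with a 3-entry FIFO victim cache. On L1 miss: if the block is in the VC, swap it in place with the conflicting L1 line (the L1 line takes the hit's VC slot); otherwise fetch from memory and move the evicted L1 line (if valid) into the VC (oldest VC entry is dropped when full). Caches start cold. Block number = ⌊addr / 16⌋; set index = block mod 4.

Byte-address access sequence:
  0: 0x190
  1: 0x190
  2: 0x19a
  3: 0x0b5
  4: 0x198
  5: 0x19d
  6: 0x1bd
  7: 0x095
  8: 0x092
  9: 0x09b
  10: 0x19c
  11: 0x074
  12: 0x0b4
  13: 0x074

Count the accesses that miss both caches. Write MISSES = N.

MISSES = 5

  [0] addr=0x190 blk=25 s=1: MISS | VC []
  [1] addr=0x190 blk=25 s=1: L1-HIT | VC []
  [2] addr=0x19a blk=25 s=1: L1-HIT | VC []
  [3] addr=0xb5 blk=11 s=3: MISS | VC []
  [4] addr=0x198 blk=25 s=1: L1-HIT | VC []
  [5] addr=0x19d blk=25 s=1: L1-HIT | VC []
  [6] addr=0x1bd blk=27 s=3: MISS | VC [11]
  [7] addr=0x95 blk=9 s=1: MISS | VC [11, 25]
  [8] addr=0x92 blk=9 s=1: L1-HIT | VC [11, 25]
  [9] addr=0x9b blk=9 s=1: L1-HIT | VC [11, 25]
  [10] addr=0x19c blk=25 s=1: VC-HIT | VC [11, 9]
  [11] addr=0x74 blk=7 s=3: MISS | VC [11, 9, 27]
  [12] addr=0xb4 blk=11 s=3: VC-HIT | VC [7, 9, 27]
  [13] addr=0x74 blk=7 s=3: VC-HIT | VC [11, 9, 27]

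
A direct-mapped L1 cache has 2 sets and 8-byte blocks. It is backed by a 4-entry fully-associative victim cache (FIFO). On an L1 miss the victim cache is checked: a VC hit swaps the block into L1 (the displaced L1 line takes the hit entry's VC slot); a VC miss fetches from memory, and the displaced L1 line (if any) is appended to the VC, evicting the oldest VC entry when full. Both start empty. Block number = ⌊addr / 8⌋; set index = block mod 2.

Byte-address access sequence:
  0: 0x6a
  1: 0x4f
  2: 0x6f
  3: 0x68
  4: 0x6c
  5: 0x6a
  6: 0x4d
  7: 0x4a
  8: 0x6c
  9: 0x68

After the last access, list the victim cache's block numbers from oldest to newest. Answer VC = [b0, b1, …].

VC = [9]

0: 0x6a (blk 13, set 1) → MISS  vc=[]
1: 0x4f (blk 9, set 1) → MISS  vc=[13]
2: 0x6f (blk 13, set 1) → VC-HIT  vc=[9]
3: 0x68 (blk 13, set 1) → L1-HIT  vc=[9]
4: 0x6c (blk 13, set 1) → L1-HIT  vc=[9]
5: 0x6a (blk 13, set 1) → L1-HIT  vc=[9]
6: 0x4d (blk 9, set 1) → VC-HIT  vc=[13]
7: 0x4a (blk 9, set 1) → L1-HIT  vc=[13]
8: 0x6c (blk 13, set 1) → VC-HIT  vc=[9]
9: 0x68 (blk 13, set 1) → L1-HIT  vc=[9]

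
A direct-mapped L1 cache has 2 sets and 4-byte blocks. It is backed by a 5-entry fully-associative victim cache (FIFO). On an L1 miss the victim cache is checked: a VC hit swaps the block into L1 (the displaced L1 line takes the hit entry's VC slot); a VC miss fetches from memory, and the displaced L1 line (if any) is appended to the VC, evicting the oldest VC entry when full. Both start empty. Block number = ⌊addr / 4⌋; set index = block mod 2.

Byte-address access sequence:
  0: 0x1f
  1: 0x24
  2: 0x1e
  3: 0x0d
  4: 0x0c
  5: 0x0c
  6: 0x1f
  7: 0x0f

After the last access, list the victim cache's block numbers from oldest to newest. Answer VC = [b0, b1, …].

VC = [9, 7]

0: 0x1f (blk 7, set 1) → MISS  vc=[]
1: 0x24 (blk 9, set 1) → MISS  vc=[7]
2: 0x1e (blk 7, set 1) → VC-HIT  vc=[9]
3: 0xd (blk 3, set 1) → MISS  vc=[9, 7]
4: 0xc (blk 3, set 1) → L1-HIT  vc=[9, 7]
5: 0xc (blk 3, set 1) → L1-HIT  vc=[9, 7]
6: 0x1f (blk 7, set 1) → VC-HIT  vc=[9, 3]
7: 0xf (blk 3, set 1) → VC-HIT  vc=[9, 7]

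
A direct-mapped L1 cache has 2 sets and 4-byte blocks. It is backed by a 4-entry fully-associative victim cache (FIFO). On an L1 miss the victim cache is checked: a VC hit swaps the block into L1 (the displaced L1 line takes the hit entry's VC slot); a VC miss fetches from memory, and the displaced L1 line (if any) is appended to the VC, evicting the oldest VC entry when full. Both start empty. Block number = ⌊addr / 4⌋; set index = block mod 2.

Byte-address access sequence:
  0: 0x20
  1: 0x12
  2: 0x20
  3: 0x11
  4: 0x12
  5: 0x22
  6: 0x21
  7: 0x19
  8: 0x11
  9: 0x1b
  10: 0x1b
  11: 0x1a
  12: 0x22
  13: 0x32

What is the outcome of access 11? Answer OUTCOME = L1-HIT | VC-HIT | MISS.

OUTCOME = L1-HIT

#0 0x20→b8/s0 MISS; vc=[]
#1 0x12→b4/s0 MISS; vc=[8]
#2 0x20→b8/s0 VC-HIT; vc=[4]
#3 0x11→b4/s0 VC-HIT; vc=[8]
#4 0x12→b4/s0 L1-HIT; vc=[8]
#5 0x22→b8/s0 VC-HIT; vc=[4]
#6 0x21→b8/s0 L1-HIT; vc=[4]
#7 0x19→b6/s0 MISS; vc=[4,8]
#8 0x11→b4/s0 VC-HIT; vc=[6,8]
#9 0x1b→b6/s0 VC-HIT; vc=[4,8]
#10 0x1b→b6/s0 L1-HIT; vc=[4,8]
#11 0x1a→b6/s0 L1-HIT; vc=[4,8]
#12 0x22→b8/s0 VC-HIT; vc=[4,6]
#13 0x32→b12/s0 MISS; vc=[4,6,8]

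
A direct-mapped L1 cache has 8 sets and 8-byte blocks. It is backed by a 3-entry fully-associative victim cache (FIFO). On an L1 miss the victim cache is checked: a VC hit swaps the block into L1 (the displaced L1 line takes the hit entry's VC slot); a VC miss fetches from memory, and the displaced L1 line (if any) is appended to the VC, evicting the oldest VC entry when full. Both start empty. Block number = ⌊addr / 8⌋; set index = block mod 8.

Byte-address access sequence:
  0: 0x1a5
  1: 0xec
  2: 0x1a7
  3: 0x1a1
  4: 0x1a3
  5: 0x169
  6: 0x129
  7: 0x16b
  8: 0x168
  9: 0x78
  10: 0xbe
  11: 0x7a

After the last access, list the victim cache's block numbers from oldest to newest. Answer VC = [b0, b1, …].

VC = [29, 37, 23]

0: 0x1a5 (blk 52, set 4) → MISS  vc=[]
1: 0xec (blk 29, set 5) → MISS  vc=[]
2: 0x1a7 (blk 52, set 4) → L1-HIT  vc=[]
3: 0x1a1 (blk 52, set 4) → L1-HIT  vc=[]
4: 0x1a3 (blk 52, set 4) → L1-HIT  vc=[]
5: 0x169 (blk 45, set 5) → MISS  vc=[29]
6: 0x129 (blk 37, set 5) → MISS  vc=[29, 45]
7: 0x16b (blk 45, set 5) → VC-HIT  vc=[29, 37]
8: 0x168 (blk 45, set 5) → L1-HIT  vc=[29, 37]
9: 0x78 (blk 15, set 7) → MISS  vc=[29, 37]
10: 0xbe (blk 23, set 7) → MISS  vc=[29, 37, 15]
11: 0x7a (blk 15, set 7) → VC-HIT  vc=[29, 37, 23]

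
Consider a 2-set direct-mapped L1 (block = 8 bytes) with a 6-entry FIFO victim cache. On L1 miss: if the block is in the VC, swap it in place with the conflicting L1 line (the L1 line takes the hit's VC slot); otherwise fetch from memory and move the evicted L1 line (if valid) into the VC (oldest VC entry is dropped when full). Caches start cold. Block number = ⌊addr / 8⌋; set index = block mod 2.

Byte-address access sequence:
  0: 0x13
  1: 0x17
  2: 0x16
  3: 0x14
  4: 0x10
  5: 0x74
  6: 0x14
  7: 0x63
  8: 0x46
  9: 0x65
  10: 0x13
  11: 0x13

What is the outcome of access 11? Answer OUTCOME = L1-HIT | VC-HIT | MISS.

0: 0x13 (blk 2, set 0) → MISS  vc=[]
1: 0x17 (blk 2, set 0) → L1-HIT  vc=[]
2: 0x16 (blk 2, set 0) → L1-HIT  vc=[]
3: 0x14 (blk 2, set 0) → L1-HIT  vc=[]
4: 0x10 (blk 2, set 0) → L1-HIT  vc=[]
5: 0x74 (blk 14, set 0) → MISS  vc=[2]
6: 0x14 (blk 2, set 0) → VC-HIT  vc=[14]
7: 0x63 (blk 12, set 0) → MISS  vc=[14, 2]
8: 0x46 (blk 8, set 0) → MISS  vc=[14, 2, 12]
9: 0x65 (blk 12, set 0) → VC-HIT  vc=[14, 2, 8]
10: 0x13 (blk 2, set 0) → VC-HIT  vc=[14, 12, 8]
11: 0x13 (blk 2, set 0) → L1-HIT  vc=[14, 12, 8]

OUTCOME = L1-HIT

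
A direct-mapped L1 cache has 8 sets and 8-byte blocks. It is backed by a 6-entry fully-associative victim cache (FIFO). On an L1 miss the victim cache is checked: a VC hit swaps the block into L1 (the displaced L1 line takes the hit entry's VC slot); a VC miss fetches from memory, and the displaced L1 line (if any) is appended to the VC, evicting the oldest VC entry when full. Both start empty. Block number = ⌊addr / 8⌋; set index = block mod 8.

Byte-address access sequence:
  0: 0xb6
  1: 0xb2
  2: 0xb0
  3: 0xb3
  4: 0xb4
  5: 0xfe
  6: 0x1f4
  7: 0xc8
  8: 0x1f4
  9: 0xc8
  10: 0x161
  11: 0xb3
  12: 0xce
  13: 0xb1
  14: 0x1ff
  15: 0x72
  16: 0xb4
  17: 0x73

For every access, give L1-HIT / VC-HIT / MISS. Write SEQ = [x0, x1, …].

  [0] addr=0xb6 blk=22 s=6: MISS | VC []
  [1] addr=0xb2 blk=22 s=6: L1-HIT | VC []
  [2] addr=0xb0 blk=22 s=6: L1-HIT | VC []
  [3] addr=0xb3 blk=22 s=6: L1-HIT | VC []
  [4] addr=0xb4 blk=22 s=6: L1-HIT | VC []
  [5] addr=0xfe blk=31 s=7: MISS | VC []
  [6] addr=0x1f4 blk=62 s=6: MISS | VC [22]
  [7] addr=0xc8 blk=25 s=1: MISS | VC [22]
  [8] addr=0x1f4 blk=62 s=6: L1-HIT | VC [22]
  [9] addr=0xc8 blk=25 s=1: L1-HIT | VC [22]
  [10] addr=0x161 blk=44 s=4: MISS | VC [22]
  [11] addr=0xb3 blk=22 s=6: VC-HIT | VC [62]
  [12] addr=0xce blk=25 s=1: L1-HIT | VC [62]
  [13] addr=0xb1 blk=22 s=6: L1-HIT | VC [62]
  [14] addr=0x1ff blk=63 s=7: MISS | VC [62, 31]
  [15] addr=0x72 blk=14 s=6: MISS | VC [62, 31, 22]
  [16] addr=0xb4 blk=22 s=6: VC-HIT | VC [62, 31, 14]
  [17] addr=0x73 blk=14 s=6: VC-HIT | VC [62, 31, 22]

SEQ = [MISS, L1-HIT, L1-HIT, L1-HIT, L1-HIT, MISS, MISS, MISS, L1-HIT, L1-HIT, MISS, VC-HIT, L1-HIT, L1-HIT, MISS, MISS, VC-HIT, VC-HIT]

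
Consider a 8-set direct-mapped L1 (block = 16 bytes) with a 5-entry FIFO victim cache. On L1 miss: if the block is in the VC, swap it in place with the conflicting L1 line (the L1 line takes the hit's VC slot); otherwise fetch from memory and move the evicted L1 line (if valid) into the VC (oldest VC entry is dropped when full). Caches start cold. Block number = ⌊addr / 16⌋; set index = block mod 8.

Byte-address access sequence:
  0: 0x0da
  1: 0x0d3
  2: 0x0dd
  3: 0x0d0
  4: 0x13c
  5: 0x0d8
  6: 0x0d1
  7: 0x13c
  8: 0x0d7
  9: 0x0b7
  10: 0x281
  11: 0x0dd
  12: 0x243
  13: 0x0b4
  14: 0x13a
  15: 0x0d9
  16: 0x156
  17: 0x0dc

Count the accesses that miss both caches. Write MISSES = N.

MISSES = 6

#0 0xda→b13/s5 MISS; vc=[]
#1 0xd3→b13/s5 L1-HIT; vc=[]
#2 0xdd→b13/s5 L1-HIT; vc=[]
#3 0xd0→b13/s5 L1-HIT; vc=[]
#4 0x13c→b19/s3 MISS; vc=[]
#5 0xd8→b13/s5 L1-HIT; vc=[]
#6 0xd1→b13/s5 L1-HIT; vc=[]
#7 0x13c→b19/s3 L1-HIT; vc=[]
#8 0xd7→b13/s5 L1-HIT; vc=[]
#9 0xb7→b11/s3 MISS; vc=[19]
#10 0x281→b40/s0 MISS; vc=[19]
#11 0xdd→b13/s5 L1-HIT; vc=[19]
#12 0x243→b36/s4 MISS; vc=[19]
#13 0xb4→b11/s3 L1-HIT; vc=[19]
#14 0x13a→b19/s3 VC-HIT; vc=[11]
#15 0xd9→b13/s5 L1-HIT; vc=[11]
#16 0x156→b21/s5 MISS; vc=[11,13]
#17 0xdc→b13/s5 VC-HIT; vc=[11,21]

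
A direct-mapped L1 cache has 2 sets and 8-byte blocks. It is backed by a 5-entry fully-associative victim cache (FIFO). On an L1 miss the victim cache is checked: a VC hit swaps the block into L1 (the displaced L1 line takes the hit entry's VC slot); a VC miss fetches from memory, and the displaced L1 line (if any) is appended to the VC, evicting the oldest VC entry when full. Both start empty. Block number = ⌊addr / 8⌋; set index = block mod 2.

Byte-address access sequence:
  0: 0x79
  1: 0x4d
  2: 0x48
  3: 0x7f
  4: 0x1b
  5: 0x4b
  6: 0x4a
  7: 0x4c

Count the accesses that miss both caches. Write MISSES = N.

MISSES = 3

  [0] addr=0x79 blk=15 s=1: MISS | VC []
  [1] addr=0x4d blk=9 s=1: MISS | VC [15]
  [2] addr=0x48 blk=9 s=1: L1-HIT | VC [15]
  [3] addr=0x7f blk=15 s=1: VC-HIT | VC [9]
  [4] addr=0x1b blk=3 s=1: MISS | VC [9, 15]
  [5] addr=0x4b blk=9 s=1: VC-HIT | VC [3, 15]
  [6] addr=0x4a blk=9 s=1: L1-HIT | VC [3, 15]
  [7] addr=0x4c blk=9 s=1: L1-HIT | VC [3, 15]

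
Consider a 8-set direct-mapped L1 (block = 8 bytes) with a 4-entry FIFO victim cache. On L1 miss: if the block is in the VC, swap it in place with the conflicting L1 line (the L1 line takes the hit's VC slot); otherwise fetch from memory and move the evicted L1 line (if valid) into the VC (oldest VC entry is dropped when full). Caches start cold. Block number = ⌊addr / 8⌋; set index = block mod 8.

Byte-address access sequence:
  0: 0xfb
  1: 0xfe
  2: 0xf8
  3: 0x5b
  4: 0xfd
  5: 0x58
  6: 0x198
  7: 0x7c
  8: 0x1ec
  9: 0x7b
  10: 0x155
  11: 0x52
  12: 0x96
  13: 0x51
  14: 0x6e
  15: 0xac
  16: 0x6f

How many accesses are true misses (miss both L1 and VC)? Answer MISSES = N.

MISSES = 10

  [0] addr=0xfb blk=31 s=7: MISS | VC []
  [1] addr=0xfe blk=31 s=7: L1-HIT | VC []
  [2] addr=0xf8 blk=31 s=7: L1-HIT | VC []
  [3] addr=0x5b blk=11 s=3: MISS | VC []
  [4] addr=0xfd blk=31 s=7: L1-HIT | VC []
  [5] addr=0x58 blk=11 s=3: L1-HIT | VC []
  [6] addr=0x198 blk=51 s=3: MISS | VC [11]
  [7] addr=0x7c blk=15 s=7: MISS | VC [11, 31]
  [8] addr=0x1ec blk=61 s=5: MISS | VC [11, 31]
  [9] addr=0x7b blk=15 s=7: L1-HIT | VC [11, 31]
  [10] addr=0x155 blk=42 s=2: MISS | VC [11, 31]
  [11] addr=0x52 blk=10 s=2: MISS | VC [11, 31, 42]
  [12] addr=0x96 blk=18 s=2: MISS | VC [11, 31, 42, 10]
  [13] addr=0x51 blk=10 s=2: VC-HIT | VC [11, 31, 42, 18]
  [14] addr=0x6e blk=13 s=5: MISS | VC [31, 42, 18, 61]
  [15] addr=0xac blk=21 s=5: MISS | VC [42, 18, 61, 13]
  [16] addr=0x6f blk=13 s=5: VC-HIT | VC [42, 18, 61, 21]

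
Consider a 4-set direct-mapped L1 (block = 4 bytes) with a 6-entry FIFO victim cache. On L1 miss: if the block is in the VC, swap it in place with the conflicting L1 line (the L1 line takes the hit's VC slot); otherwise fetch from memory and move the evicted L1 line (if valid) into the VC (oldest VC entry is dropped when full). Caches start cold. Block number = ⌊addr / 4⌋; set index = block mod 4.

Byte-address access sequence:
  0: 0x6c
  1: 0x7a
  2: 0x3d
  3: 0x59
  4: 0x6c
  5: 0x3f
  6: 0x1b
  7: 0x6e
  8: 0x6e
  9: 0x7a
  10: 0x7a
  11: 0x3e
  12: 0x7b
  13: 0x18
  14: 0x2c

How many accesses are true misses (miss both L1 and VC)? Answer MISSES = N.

  [0] addr=0x6c blk=27 s=3: MISS | VC []
  [1] addr=0x7a blk=30 s=2: MISS | VC []
  [2] addr=0x3d blk=15 s=3: MISS | VC [27]
  [3] addr=0x59 blk=22 s=2: MISS | VC [27, 30]
  [4] addr=0x6c blk=27 s=3: VC-HIT | VC [15, 30]
  [5] addr=0x3f blk=15 s=3: VC-HIT | VC [27, 30]
  [6] addr=0x1b blk=6 s=2: MISS | VC [27, 30, 22]
  [7] addr=0x6e blk=27 s=3: VC-HIT | VC [15, 30, 22]
  [8] addr=0x6e blk=27 s=3: L1-HIT | VC [15, 30, 22]
  [9] addr=0x7a blk=30 s=2: VC-HIT | VC [15, 6, 22]
  [10] addr=0x7a blk=30 s=2: L1-HIT | VC [15, 6, 22]
  [11] addr=0x3e blk=15 s=3: VC-HIT | VC [27, 6, 22]
  [12] addr=0x7b blk=30 s=2: L1-HIT | VC [27, 6, 22]
  [13] addr=0x18 blk=6 s=2: VC-HIT | VC [27, 30, 22]
  [14] addr=0x2c blk=11 s=3: MISS | VC [27, 30, 22, 15]

MISSES = 6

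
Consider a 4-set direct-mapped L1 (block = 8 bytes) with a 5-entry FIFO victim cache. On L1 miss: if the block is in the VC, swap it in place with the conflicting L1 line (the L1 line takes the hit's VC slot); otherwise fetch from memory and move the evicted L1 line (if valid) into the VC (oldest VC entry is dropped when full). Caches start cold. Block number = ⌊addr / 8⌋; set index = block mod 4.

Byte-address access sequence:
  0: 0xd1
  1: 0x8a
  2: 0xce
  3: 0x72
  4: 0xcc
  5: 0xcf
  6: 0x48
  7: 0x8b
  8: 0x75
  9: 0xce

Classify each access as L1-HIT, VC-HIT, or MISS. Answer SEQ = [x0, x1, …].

  [0] addr=0xd1 blk=26 s=2: MISS | VC []
  [1] addr=0x8a blk=17 s=1: MISS | VC []
  [2] addr=0xce blk=25 s=1: MISS | VC [17]
  [3] addr=0x72 blk=14 s=2: MISS | VC [17, 26]
  [4] addr=0xcc blk=25 s=1: L1-HIT | VC [17, 26]
  [5] addr=0xcf blk=25 s=1: L1-HIT | VC [17, 26]
  [6] addr=0x48 blk=9 s=1: MISS | VC [17, 26, 25]
  [7] addr=0x8b blk=17 s=1: VC-HIT | VC [9, 26, 25]
  [8] addr=0x75 blk=14 s=2: L1-HIT | VC [9, 26, 25]
  [9] addr=0xce blk=25 s=1: VC-HIT | VC [9, 26, 17]

SEQ = [MISS, MISS, MISS, MISS, L1-HIT, L1-HIT, MISS, VC-HIT, L1-HIT, VC-HIT]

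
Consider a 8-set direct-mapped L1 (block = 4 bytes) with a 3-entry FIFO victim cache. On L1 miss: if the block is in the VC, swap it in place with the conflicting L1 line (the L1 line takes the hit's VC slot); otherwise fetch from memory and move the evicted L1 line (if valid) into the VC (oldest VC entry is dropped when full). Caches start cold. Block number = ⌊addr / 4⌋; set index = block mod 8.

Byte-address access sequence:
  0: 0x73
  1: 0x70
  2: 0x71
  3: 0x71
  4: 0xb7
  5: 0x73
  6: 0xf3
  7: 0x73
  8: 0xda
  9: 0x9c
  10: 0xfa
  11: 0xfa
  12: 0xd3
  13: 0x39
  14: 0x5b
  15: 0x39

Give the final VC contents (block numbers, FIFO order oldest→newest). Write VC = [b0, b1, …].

VC = [28, 62, 22]

0: 0x73 (blk 28, set 4) → MISS  vc=[]
1: 0x70 (blk 28, set 4) → L1-HIT  vc=[]
2: 0x71 (blk 28, set 4) → L1-HIT  vc=[]
3: 0x71 (blk 28, set 4) → L1-HIT  vc=[]
4: 0xb7 (blk 45, set 5) → MISS  vc=[]
5: 0x73 (blk 28, set 4) → L1-HIT  vc=[]
6: 0xf3 (blk 60, set 4) → MISS  vc=[28]
7: 0x73 (blk 28, set 4) → VC-HIT  vc=[60]
8: 0xda (blk 54, set 6) → MISS  vc=[60]
9: 0x9c (blk 39, set 7) → MISS  vc=[60]
10: 0xfa (blk 62, set 6) → MISS  vc=[60, 54]
11: 0xfa (blk 62, set 6) → L1-HIT  vc=[60, 54]
12: 0xd3 (blk 52, set 4) → MISS  vc=[60, 54, 28]
13: 0x39 (blk 14, set 6) → MISS  vc=[54, 28, 62]
14: 0x5b (blk 22, set 6) → MISS  vc=[28, 62, 14]
15: 0x39 (blk 14, set 6) → VC-HIT  vc=[28, 62, 22]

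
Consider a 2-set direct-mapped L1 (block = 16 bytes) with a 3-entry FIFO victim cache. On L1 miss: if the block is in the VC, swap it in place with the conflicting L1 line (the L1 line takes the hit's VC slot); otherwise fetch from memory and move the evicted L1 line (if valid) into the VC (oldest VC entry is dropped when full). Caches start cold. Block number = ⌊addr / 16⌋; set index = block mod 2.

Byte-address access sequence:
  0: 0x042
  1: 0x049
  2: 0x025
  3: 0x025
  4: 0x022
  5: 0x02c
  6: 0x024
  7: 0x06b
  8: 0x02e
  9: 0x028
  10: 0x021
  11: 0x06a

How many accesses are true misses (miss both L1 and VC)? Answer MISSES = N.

MISSES = 3

  [0] addr=0x42 blk=4 s=0: MISS | VC []
  [1] addr=0x49 blk=4 s=0: L1-HIT | VC []
  [2] addr=0x25 blk=2 s=0: MISS | VC [4]
  [3] addr=0x25 blk=2 s=0: L1-HIT | VC [4]
  [4] addr=0x22 blk=2 s=0: L1-HIT | VC [4]
  [5] addr=0x2c blk=2 s=0: L1-HIT | VC [4]
  [6] addr=0x24 blk=2 s=0: L1-HIT | VC [4]
  [7] addr=0x6b blk=6 s=0: MISS | VC [4, 2]
  [8] addr=0x2e blk=2 s=0: VC-HIT | VC [4, 6]
  [9] addr=0x28 blk=2 s=0: L1-HIT | VC [4, 6]
  [10] addr=0x21 blk=2 s=0: L1-HIT | VC [4, 6]
  [11] addr=0x6a blk=6 s=0: VC-HIT | VC [4, 2]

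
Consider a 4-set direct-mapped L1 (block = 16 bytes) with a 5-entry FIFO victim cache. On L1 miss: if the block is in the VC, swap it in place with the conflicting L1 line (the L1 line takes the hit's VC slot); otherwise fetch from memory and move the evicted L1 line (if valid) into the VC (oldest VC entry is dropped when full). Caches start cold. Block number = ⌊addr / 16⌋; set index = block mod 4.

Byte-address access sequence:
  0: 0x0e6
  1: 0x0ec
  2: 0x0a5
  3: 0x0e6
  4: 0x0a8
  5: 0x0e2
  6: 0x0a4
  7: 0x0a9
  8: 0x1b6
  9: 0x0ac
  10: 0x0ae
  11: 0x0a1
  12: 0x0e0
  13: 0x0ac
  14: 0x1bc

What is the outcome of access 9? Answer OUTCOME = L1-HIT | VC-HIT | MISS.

0: 0xe6 (blk 14, set 2) → MISS  vc=[]
1: 0xec (blk 14, set 2) → L1-HIT  vc=[]
2: 0xa5 (blk 10, set 2) → MISS  vc=[14]
3: 0xe6 (blk 14, set 2) → VC-HIT  vc=[10]
4: 0xa8 (blk 10, set 2) → VC-HIT  vc=[14]
5: 0xe2 (blk 14, set 2) → VC-HIT  vc=[10]
6: 0xa4 (blk 10, set 2) → VC-HIT  vc=[14]
7: 0xa9 (blk 10, set 2) → L1-HIT  vc=[14]
8: 0x1b6 (blk 27, set 3) → MISS  vc=[14]
9: 0xac (blk 10, set 2) → L1-HIT  vc=[14]
10: 0xae (blk 10, set 2) → L1-HIT  vc=[14]
11: 0xa1 (blk 10, set 2) → L1-HIT  vc=[14]
12: 0xe0 (blk 14, set 2) → VC-HIT  vc=[10]
13: 0xac (blk 10, set 2) → VC-HIT  vc=[14]
14: 0x1bc (blk 27, set 3) → L1-HIT  vc=[14]

OUTCOME = L1-HIT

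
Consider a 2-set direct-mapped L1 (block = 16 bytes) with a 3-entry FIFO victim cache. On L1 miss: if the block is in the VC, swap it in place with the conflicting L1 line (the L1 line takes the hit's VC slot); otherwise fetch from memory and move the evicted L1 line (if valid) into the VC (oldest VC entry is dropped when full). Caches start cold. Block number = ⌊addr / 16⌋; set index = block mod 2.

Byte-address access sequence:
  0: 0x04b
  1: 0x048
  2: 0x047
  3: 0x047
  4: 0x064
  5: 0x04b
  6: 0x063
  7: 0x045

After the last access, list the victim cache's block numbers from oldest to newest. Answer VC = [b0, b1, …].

#0 0x4b→b4/s0 MISS; vc=[]
#1 0x48→b4/s0 L1-HIT; vc=[]
#2 0x47→b4/s0 L1-HIT; vc=[]
#3 0x47→b4/s0 L1-HIT; vc=[]
#4 0x64→b6/s0 MISS; vc=[4]
#5 0x4b→b4/s0 VC-HIT; vc=[6]
#6 0x63→b6/s0 VC-HIT; vc=[4]
#7 0x45→b4/s0 VC-HIT; vc=[6]

VC = [6]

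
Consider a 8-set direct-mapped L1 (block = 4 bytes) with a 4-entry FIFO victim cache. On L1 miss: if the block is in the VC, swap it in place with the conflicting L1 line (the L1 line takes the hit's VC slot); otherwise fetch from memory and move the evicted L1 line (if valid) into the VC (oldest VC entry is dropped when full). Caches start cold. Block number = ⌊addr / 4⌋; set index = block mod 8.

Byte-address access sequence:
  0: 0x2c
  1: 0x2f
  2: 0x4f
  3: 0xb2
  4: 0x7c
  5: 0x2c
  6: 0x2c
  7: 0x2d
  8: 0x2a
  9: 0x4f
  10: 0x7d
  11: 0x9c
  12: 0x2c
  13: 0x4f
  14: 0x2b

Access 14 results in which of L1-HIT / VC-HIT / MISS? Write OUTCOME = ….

#0 0x2c→b11/s3 MISS; vc=[]
#1 0x2f→b11/s3 L1-HIT; vc=[]
#2 0x4f→b19/s3 MISS; vc=[11]
#3 0xb2→b44/s4 MISS; vc=[11]
#4 0x7c→b31/s7 MISS; vc=[11]
#5 0x2c→b11/s3 VC-HIT; vc=[19]
#6 0x2c→b11/s3 L1-HIT; vc=[19]
#7 0x2d→b11/s3 L1-HIT; vc=[19]
#8 0x2a→b10/s2 MISS; vc=[19]
#9 0x4f→b19/s3 VC-HIT; vc=[11]
#10 0x7d→b31/s7 L1-HIT; vc=[11]
#11 0x9c→b39/s7 MISS; vc=[11,31]
#12 0x2c→b11/s3 VC-HIT; vc=[19,31]
#13 0x4f→b19/s3 VC-HIT; vc=[11,31]
#14 0x2b→b10/s2 L1-HIT; vc=[11,31]

OUTCOME = L1-HIT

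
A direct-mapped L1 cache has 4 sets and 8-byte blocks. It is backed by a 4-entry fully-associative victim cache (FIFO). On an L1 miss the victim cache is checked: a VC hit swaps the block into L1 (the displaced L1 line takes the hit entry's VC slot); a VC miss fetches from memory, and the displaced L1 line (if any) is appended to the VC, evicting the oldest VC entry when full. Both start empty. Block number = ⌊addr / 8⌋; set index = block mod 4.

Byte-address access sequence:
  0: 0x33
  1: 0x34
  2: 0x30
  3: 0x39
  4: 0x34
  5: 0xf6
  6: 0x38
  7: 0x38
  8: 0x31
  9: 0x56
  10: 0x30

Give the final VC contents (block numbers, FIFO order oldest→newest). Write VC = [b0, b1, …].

VC = [30, 10]

0: 0x33 (blk 6, set 2) → MISS  vc=[]
1: 0x34 (blk 6, set 2) → L1-HIT  vc=[]
2: 0x30 (blk 6, set 2) → L1-HIT  vc=[]
3: 0x39 (blk 7, set 3) → MISS  vc=[]
4: 0x34 (blk 6, set 2) → L1-HIT  vc=[]
5: 0xf6 (blk 30, set 2) → MISS  vc=[6]
6: 0x38 (blk 7, set 3) → L1-HIT  vc=[6]
7: 0x38 (blk 7, set 3) → L1-HIT  vc=[6]
8: 0x31 (blk 6, set 2) → VC-HIT  vc=[30]
9: 0x56 (blk 10, set 2) → MISS  vc=[30, 6]
10: 0x30 (blk 6, set 2) → VC-HIT  vc=[30, 10]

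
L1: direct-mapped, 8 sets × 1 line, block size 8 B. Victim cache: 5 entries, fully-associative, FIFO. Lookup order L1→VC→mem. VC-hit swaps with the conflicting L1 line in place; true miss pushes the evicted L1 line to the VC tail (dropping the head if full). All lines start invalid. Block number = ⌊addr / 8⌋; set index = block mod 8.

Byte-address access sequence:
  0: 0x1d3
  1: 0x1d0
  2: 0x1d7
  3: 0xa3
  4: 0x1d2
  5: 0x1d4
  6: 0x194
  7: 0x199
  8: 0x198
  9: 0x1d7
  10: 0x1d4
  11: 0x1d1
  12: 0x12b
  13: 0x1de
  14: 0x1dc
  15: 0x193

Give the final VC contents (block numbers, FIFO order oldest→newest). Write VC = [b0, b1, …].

VC = [58, 51]

#0 0x1d3→b58/s2 MISS; vc=[]
#1 0x1d0→b58/s2 L1-HIT; vc=[]
#2 0x1d7→b58/s2 L1-HIT; vc=[]
#3 0xa3→b20/s4 MISS; vc=[]
#4 0x1d2→b58/s2 L1-HIT; vc=[]
#5 0x1d4→b58/s2 L1-HIT; vc=[]
#6 0x194→b50/s2 MISS; vc=[58]
#7 0x199→b51/s3 MISS; vc=[58]
#8 0x198→b51/s3 L1-HIT; vc=[58]
#9 0x1d7→b58/s2 VC-HIT; vc=[50]
#10 0x1d4→b58/s2 L1-HIT; vc=[50]
#11 0x1d1→b58/s2 L1-HIT; vc=[50]
#12 0x12b→b37/s5 MISS; vc=[50]
#13 0x1de→b59/s3 MISS; vc=[50,51]
#14 0x1dc→b59/s3 L1-HIT; vc=[50,51]
#15 0x193→b50/s2 VC-HIT; vc=[58,51]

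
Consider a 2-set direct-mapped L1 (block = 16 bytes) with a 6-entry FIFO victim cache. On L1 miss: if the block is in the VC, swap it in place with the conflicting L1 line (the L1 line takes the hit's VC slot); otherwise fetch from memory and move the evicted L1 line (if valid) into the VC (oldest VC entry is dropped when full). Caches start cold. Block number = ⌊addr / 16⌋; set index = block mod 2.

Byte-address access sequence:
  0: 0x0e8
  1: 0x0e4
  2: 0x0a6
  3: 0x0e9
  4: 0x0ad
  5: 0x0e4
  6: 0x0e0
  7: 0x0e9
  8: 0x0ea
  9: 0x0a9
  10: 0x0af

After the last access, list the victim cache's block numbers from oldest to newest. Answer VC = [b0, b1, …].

  [0] addr=0xe8 blk=14 s=0: MISS | VC []
  [1] addr=0xe4 blk=14 s=0: L1-HIT | VC []
  [2] addr=0xa6 blk=10 s=0: MISS | VC [14]
  [3] addr=0xe9 blk=14 s=0: VC-HIT | VC [10]
  [4] addr=0xad blk=10 s=0: VC-HIT | VC [14]
  [5] addr=0xe4 blk=14 s=0: VC-HIT | VC [10]
  [6] addr=0xe0 blk=14 s=0: L1-HIT | VC [10]
  [7] addr=0xe9 blk=14 s=0: L1-HIT | VC [10]
  [8] addr=0xea blk=14 s=0: L1-HIT | VC [10]
  [9] addr=0xa9 blk=10 s=0: VC-HIT | VC [14]
  [10] addr=0xaf blk=10 s=0: L1-HIT | VC [14]

VC = [14]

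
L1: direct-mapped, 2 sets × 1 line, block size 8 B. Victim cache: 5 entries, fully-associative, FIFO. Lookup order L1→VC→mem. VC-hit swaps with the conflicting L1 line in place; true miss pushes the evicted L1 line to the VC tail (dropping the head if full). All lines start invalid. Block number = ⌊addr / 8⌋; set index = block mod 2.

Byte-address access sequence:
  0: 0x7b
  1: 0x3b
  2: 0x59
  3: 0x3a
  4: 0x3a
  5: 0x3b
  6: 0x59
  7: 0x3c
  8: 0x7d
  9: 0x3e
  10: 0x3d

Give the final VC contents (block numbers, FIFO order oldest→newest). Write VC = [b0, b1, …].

VC = [15, 11]

  [0] addr=0x7b blk=15 s=1: MISS | VC []
  [1] addr=0x3b blk=7 s=1: MISS | VC [15]
  [2] addr=0x59 blk=11 s=1: MISS | VC [15, 7]
  [3] addr=0x3a blk=7 s=1: VC-HIT | VC [15, 11]
  [4] addr=0x3a blk=7 s=1: L1-HIT | VC [15, 11]
  [5] addr=0x3b blk=7 s=1: L1-HIT | VC [15, 11]
  [6] addr=0x59 blk=11 s=1: VC-HIT | VC [15, 7]
  [7] addr=0x3c blk=7 s=1: VC-HIT | VC [15, 11]
  [8] addr=0x7d blk=15 s=1: VC-HIT | VC [7, 11]
  [9] addr=0x3e blk=7 s=1: VC-HIT | VC [15, 11]
  [10] addr=0x3d blk=7 s=1: L1-HIT | VC [15, 11]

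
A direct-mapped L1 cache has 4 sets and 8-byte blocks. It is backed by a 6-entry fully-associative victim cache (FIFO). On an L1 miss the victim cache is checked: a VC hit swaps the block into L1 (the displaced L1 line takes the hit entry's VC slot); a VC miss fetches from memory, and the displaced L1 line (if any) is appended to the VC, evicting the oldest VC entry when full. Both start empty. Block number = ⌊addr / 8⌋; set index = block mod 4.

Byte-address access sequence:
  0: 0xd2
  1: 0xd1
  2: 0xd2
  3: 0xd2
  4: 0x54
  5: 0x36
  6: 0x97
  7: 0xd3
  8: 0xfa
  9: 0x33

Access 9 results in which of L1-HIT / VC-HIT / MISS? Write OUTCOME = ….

OUTCOME = VC-HIT

  [0] addr=0xd2 blk=26 s=2: MISS | VC []
  [1] addr=0xd1 blk=26 s=2: L1-HIT | VC []
  [2] addr=0xd2 blk=26 s=2: L1-HIT | VC []
  [3] addr=0xd2 blk=26 s=2: L1-HIT | VC []
  [4] addr=0x54 blk=10 s=2: MISS | VC [26]
  [5] addr=0x36 blk=6 s=2: MISS | VC [26, 10]
  [6] addr=0x97 blk=18 s=2: MISS | VC [26, 10, 6]
  [7] addr=0xd3 blk=26 s=2: VC-HIT | VC [18, 10, 6]
  [8] addr=0xfa blk=31 s=3: MISS | VC [18, 10, 6]
  [9] addr=0x33 blk=6 s=2: VC-HIT | VC [18, 10, 26]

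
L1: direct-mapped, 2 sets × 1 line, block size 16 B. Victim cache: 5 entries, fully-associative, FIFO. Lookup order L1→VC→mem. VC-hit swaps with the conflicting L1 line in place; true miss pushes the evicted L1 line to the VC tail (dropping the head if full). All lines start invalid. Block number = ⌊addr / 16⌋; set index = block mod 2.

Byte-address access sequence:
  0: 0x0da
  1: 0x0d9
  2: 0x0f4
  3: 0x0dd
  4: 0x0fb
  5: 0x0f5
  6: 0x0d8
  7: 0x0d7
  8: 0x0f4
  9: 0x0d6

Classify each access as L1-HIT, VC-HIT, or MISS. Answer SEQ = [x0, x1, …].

SEQ = [MISS, L1-HIT, MISS, VC-HIT, VC-HIT, L1-HIT, VC-HIT, L1-HIT, VC-HIT, VC-HIT]

0: 0xda (blk 13, set 1) → MISS  vc=[]
1: 0xd9 (blk 13, set 1) → L1-HIT  vc=[]
2: 0xf4 (blk 15, set 1) → MISS  vc=[13]
3: 0xdd (blk 13, set 1) → VC-HIT  vc=[15]
4: 0xfb (blk 15, set 1) → VC-HIT  vc=[13]
5: 0xf5 (blk 15, set 1) → L1-HIT  vc=[13]
6: 0xd8 (blk 13, set 1) → VC-HIT  vc=[15]
7: 0xd7 (blk 13, set 1) → L1-HIT  vc=[15]
8: 0xf4 (blk 15, set 1) → VC-HIT  vc=[13]
9: 0xd6 (blk 13, set 1) → VC-HIT  vc=[15]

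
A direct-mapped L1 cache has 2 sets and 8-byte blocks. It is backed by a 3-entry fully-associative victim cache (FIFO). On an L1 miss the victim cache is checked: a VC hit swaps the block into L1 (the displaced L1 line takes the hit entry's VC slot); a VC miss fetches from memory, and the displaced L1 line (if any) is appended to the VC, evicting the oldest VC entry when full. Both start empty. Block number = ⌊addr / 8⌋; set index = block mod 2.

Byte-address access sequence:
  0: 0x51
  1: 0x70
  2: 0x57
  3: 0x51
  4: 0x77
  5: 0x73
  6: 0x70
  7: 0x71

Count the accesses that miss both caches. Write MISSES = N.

  [0] addr=0x51 blk=10 s=0: MISS | VC []
  [1] addr=0x70 blk=14 s=0: MISS | VC [10]
  [2] addr=0x57 blk=10 s=0: VC-HIT | VC [14]
  [3] addr=0x51 blk=10 s=0: L1-HIT | VC [14]
  [4] addr=0x77 blk=14 s=0: VC-HIT | VC [10]
  [5] addr=0x73 blk=14 s=0: L1-HIT | VC [10]
  [6] addr=0x70 blk=14 s=0: L1-HIT | VC [10]
  [7] addr=0x71 blk=14 s=0: L1-HIT | VC [10]

MISSES = 2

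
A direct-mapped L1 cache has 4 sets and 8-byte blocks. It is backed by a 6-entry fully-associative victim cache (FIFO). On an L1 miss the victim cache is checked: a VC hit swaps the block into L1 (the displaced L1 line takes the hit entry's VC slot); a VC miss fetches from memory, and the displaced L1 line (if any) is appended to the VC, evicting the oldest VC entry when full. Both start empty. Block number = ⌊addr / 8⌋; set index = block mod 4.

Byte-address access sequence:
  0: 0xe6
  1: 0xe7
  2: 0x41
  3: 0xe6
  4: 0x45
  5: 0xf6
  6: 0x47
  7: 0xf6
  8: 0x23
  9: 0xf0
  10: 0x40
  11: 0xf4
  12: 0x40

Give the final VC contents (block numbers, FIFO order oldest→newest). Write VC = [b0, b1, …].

VC = [28, 4]

#0 0xe6→b28/s0 MISS; vc=[]
#1 0xe7→b28/s0 L1-HIT; vc=[]
#2 0x41→b8/s0 MISS; vc=[28]
#3 0xe6→b28/s0 VC-HIT; vc=[8]
#4 0x45→b8/s0 VC-HIT; vc=[28]
#5 0xf6→b30/s2 MISS; vc=[28]
#6 0x47→b8/s0 L1-HIT; vc=[28]
#7 0xf6→b30/s2 L1-HIT; vc=[28]
#8 0x23→b4/s0 MISS; vc=[28,8]
#9 0xf0→b30/s2 L1-HIT; vc=[28,8]
#10 0x40→b8/s0 VC-HIT; vc=[28,4]
#11 0xf4→b30/s2 L1-HIT; vc=[28,4]
#12 0x40→b8/s0 L1-HIT; vc=[28,4]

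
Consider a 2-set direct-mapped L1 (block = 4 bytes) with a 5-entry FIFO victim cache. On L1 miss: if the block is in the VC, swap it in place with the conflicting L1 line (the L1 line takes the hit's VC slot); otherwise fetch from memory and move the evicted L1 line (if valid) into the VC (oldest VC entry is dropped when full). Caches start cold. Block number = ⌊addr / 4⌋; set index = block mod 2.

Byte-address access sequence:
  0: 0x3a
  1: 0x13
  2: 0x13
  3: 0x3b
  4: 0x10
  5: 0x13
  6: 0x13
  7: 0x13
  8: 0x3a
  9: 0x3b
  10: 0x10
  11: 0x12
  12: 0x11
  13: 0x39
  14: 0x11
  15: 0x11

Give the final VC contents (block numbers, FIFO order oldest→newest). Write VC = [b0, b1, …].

0: 0x3a (blk 14, set 0) → MISS  vc=[]
1: 0x13 (blk 4, set 0) → MISS  vc=[14]
2: 0x13 (blk 4, set 0) → L1-HIT  vc=[14]
3: 0x3b (blk 14, set 0) → VC-HIT  vc=[4]
4: 0x10 (blk 4, set 0) → VC-HIT  vc=[14]
5: 0x13 (blk 4, set 0) → L1-HIT  vc=[14]
6: 0x13 (blk 4, set 0) → L1-HIT  vc=[14]
7: 0x13 (blk 4, set 0) → L1-HIT  vc=[14]
8: 0x3a (blk 14, set 0) → VC-HIT  vc=[4]
9: 0x3b (blk 14, set 0) → L1-HIT  vc=[4]
10: 0x10 (blk 4, set 0) → VC-HIT  vc=[14]
11: 0x12 (blk 4, set 0) → L1-HIT  vc=[14]
12: 0x11 (blk 4, set 0) → L1-HIT  vc=[14]
13: 0x39 (blk 14, set 0) → VC-HIT  vc=[4]
14: 0x11 (blk 4, set 0) → VC-HIT  vc=[14]
15: 0x11 (blk 4, set 0) → L1-HIT  vc=[14]

VC = [14]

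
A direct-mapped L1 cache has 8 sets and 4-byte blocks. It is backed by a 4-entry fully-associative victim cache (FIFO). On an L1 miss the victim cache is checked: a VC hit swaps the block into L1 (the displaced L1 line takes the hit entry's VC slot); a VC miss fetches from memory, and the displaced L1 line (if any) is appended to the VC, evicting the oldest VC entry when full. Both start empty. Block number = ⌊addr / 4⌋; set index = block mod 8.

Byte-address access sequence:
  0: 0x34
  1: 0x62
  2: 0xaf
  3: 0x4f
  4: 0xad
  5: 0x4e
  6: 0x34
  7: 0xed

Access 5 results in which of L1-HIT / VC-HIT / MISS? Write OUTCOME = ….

#0 0x34→b13/s5 MISS; vc=[]
#1 0x62→b24/s0 MISS; vc=[]
#2 0xaf→b43/s3 MISS; vc=[]
#3 0x4f→b19/s3 MISS; vc=[43]
#4 0xad→b43/s3 VC-HIT; vc=[19]
#5 0x4e→b19/s3 VC-HIT; vc=[43]
#6 0x34→b13/s5 L1-HIT; vc=[43]
#7 0xed→b59/s3 MISS; vc=[43,19]

OUTCOME = VC-HIT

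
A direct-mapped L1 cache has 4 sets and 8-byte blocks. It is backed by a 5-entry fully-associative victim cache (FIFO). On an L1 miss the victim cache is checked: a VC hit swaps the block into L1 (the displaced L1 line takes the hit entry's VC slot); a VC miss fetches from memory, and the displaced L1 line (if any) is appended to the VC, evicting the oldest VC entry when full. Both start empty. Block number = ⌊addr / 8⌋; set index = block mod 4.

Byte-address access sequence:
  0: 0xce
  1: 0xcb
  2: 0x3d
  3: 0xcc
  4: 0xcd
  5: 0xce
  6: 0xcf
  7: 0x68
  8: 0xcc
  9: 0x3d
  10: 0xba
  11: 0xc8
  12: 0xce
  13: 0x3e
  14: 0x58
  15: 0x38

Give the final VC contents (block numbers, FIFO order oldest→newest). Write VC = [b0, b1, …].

VC = [13, 23, 11]

0: 0xce (blk 25, set 1) → MISS  vc=[]
1: 0xcb (blk 25, set 1) → L1-HIT  vc=[]
2: 0x3d (blk 7, set 3) → MISS  vc=[]
3: 0xcc (blk 25, set 1) → L1-HIT  vc=[]
4: 0xcd (blk 25, set 1) → L1-HIT  vc=[]
5: 0xce (blk 25, set 1) → L1-HIT  vc=[]
6: 0xcf (blk 25, set 1) → L1-HIT  vc=[]
7: 0x68 (blk 13, set 1) → MISS  vc=[25]
8: 0xcc (blk 25, set 1) → VC-HIT  vc=[13]
9: 0x3d (blk 7, set 3) → L1-HIT  vc=[13]
10: 0xba (blk 23, set 3) → MISS  vc=[13, 7]
11: 0xc8 (blk 25, set 1) → L1-HIT  vc=[13, 7]
12: 0xce (blk 25, set 1) → L1-HIT  vc=[13, 7]
13: 0x3e (blk 7, set 3) → VC-HIT  vc=[13, 23]
14: 0x58 (blk 11, set 3) → MISS  vc=[13, 23, 7]
15: 0x38 (blk 7, set 3) → VC-HIT  vc=[13, 23, 11]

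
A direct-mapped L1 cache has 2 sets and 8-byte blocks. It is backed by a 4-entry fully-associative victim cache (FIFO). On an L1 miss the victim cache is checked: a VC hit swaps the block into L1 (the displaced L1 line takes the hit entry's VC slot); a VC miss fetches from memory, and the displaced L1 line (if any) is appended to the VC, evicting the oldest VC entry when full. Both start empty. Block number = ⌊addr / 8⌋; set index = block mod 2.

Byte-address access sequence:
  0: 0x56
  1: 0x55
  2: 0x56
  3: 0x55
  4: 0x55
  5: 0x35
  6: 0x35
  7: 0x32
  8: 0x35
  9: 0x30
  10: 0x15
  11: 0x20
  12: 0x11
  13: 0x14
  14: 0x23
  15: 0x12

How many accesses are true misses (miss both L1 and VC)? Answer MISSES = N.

MISSES = 4

#0 0x56→b10/s0 MISS; vc=[]
#1 0x55→b10/s0 L1-HIT; vc=[]
#2 0x56→b10/s0 L1-HIT; vc=[]
#3 0x55→b10/s0 L1-HIT; vc=[]
#4 0x55→b10/s0 L1-HIT; vc=[]
#5 0x35→b6/s0 MISS; vc=[10]
#6 0x35→b6/s0 L1-HIT; vc=[10]
#7 0x32→b6/s0 L1-HIT; vc=[10]
#8 0x35→b6/s0 L1-HIT; vc=[10]
#9 0x30→b6/s0 L1-HIT; vc=[10]
#10 0x15→b2/s0 MISS; vc=[10,6]
#11 0x20→b4/s0 MISS; vc=[10,6,2]
#12 0x11→b2/s0 VC-HIT; vc=[10,6,4]
#13 0x14→b2/s0 L1-HIT; vc=[10,6,4]
#14 0x23→b4/s0 VC-HIT; vc=[10,6,2]
#15 0x12→b2/s0 VC-HIT; vc=[10,6,4]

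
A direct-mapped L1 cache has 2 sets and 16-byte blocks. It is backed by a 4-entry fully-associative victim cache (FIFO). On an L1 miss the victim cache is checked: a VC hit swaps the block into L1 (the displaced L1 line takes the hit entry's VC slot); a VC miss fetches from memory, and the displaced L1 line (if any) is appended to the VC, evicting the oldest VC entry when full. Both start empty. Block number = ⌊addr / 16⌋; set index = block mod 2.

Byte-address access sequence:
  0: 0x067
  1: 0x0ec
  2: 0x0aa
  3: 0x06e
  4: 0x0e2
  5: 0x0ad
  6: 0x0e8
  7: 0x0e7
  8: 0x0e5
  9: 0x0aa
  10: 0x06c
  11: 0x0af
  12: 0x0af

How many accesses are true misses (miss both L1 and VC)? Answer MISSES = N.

MISSES = 3

#0 0x67→b6/s0 MISS; vc=[]
#1 0xec→b14/s0 MISS; vc=[6]
#2 0xaa→b10/s0 MISS; vc=[6,14]
#3 0x6e→b6/s0 VC-HIT; vc=[10,14]
#4 0xe2→b14/s0 VC-HIT; vc=[10,6]
#5 0xad→b10/s0 VC-HIT; vc=[14,6]
#6 0xe8→b14/s0 VC-HIT; vc=[10,6]
#7 0xe7→b14/s0 L1-HIT; vc=[10,6]
#8 0xe5→b14/s0 L1-HIT; vc=[10,6]
#9 0xaa→b10/s0 VC-HIT; vc=[14,6]
#10 0x6c→b6/s0 VC-HIT; vc=[14,10]
#11 0xaf→b10/s0 VC-HIT; vc=[14,6]
#12 0xaf→b10/s0 L1-HIT; vc=[14,6]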